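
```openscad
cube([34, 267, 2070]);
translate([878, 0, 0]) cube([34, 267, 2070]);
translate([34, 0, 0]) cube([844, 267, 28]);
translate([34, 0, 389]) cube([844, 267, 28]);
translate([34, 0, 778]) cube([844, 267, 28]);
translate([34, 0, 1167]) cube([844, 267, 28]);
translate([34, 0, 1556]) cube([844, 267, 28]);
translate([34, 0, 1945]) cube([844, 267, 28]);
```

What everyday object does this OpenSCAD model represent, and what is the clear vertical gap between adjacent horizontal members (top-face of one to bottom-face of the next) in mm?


A bookshelf. The clear shelf gap is 361 mm.

Two tall side panels with 6 horizontal boards between them — a bookshelf. The first two shelf undersides are at z = 0 and z = 389; with shelf thickness 28, the clear gap is 389 − 0 − 28 = 361 mm.


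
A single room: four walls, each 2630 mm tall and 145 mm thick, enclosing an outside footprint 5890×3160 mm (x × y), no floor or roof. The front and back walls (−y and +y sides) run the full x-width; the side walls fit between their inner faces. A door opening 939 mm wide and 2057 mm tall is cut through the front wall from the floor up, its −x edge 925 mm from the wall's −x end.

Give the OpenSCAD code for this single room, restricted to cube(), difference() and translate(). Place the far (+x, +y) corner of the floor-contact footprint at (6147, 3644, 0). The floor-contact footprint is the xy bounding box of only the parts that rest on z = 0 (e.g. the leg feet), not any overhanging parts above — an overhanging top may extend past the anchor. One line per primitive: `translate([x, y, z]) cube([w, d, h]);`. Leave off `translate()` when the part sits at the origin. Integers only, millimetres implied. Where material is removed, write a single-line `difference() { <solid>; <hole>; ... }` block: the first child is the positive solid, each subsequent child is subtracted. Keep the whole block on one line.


difference() { translate([257, 484, 0]) cube([5890, 145, 2630]); translate([1182, 484, 0]) cube([939, 145, 2057]); }
translate([257, 3499, 0]) cube([5890, 145, 2630]);
translate([257, 629, 0]) cube([145, 2870, 2630]);
translate([6002, 629, 0]) cube([145, 2870, 2630]);


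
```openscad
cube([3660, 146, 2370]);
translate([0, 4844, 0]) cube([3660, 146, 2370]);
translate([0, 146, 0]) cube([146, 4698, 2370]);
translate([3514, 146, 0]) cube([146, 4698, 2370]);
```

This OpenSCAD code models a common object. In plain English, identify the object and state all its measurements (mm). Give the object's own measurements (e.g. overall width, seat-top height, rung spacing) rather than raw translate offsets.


The wall frame of a small rectangular building: four walls, each 2370 mm tall and 146 mm thick, enclosing a footprint 3660 mm (x) by 4990 mm (y) outside-to-outside, with no floor or roof. The front and back walls (the −y and +y sides) span the full width; the two side walls fit between them.


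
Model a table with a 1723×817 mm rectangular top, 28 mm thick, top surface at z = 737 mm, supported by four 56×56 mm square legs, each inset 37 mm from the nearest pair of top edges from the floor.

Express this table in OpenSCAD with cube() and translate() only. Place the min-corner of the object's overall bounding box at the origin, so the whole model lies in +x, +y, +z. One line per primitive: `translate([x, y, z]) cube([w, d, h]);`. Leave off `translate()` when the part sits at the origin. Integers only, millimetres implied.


translate([0, 0, 709]) cube([1723, 817, 28]);
translate([37, 37, 0]) cube([56, 56, 709]);
translate([1630, 37, 0]) cube([56, 56, 709]);
translate([37, 724, 0]) cube([56, 56, 709]);
translate([1630, 724, 0]) cube([56, 56, 709]);


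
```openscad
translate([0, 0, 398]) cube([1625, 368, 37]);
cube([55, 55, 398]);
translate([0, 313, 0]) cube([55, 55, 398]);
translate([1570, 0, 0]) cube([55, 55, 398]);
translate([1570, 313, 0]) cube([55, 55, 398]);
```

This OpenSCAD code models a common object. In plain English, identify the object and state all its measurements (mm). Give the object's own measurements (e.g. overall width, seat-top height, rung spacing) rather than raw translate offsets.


A long wooden bench with a 1625 mm (x) × 368 mm (y) seat, 37 mm thick, its top surface 435 mm above the floor. Four 55 mm square legs at the seat corners, flush with the edges, run from z = 0 to the seat underside.


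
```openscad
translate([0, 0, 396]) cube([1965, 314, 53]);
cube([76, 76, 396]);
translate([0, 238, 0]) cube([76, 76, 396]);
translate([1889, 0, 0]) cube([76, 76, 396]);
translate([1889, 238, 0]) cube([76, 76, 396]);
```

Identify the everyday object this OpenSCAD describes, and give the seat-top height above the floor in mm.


A bench. The seat-top height is 449 mm.

A long slab on four corner posts — a bench. The slab sits at z = 396 with thickness 53, so the top is 396 + 53 = 449 mm.


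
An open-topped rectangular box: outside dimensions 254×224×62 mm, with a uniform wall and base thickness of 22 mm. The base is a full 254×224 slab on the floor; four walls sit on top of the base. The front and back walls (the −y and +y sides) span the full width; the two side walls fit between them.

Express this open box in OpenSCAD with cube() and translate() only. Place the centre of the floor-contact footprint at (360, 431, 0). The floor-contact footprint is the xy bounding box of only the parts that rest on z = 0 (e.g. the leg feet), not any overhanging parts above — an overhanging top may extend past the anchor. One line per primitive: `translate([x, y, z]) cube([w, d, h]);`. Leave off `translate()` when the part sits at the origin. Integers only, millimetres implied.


translate([233, 319, 0]) cube([254, 224, 22]);
translate([233, 319, 22]) cube([254, 22, 40]);
translate([233, 521, 22]) cube([254, 22, 40]);
translate([233, 341, 22]) cube([22, 180, 40]);
translate([465, 341, 22]) cube([22, 180, 40]);


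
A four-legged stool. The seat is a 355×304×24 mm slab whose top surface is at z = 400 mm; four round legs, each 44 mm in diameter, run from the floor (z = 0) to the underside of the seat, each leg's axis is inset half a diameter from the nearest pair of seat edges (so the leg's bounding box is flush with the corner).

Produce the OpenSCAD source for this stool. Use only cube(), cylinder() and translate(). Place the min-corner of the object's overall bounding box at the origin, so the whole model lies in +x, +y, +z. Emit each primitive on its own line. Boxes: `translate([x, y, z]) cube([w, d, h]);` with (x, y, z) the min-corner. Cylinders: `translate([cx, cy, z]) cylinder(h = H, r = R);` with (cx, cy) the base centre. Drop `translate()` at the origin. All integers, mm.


// leg_h = 400 - 24 = 376
translate([0, 0, 376]) cube([355, 304, 24]);
translate([22, 22, 0]) cylinder(h = 376, r = 22);
translate([333, 22, 0]) cylinder(h = 376, r = 22);
translate([22, 282, 0]) cylinder(h = 376, r = 22);
translate([333, 282, 0]) cylinder(h = 376, r = 22);


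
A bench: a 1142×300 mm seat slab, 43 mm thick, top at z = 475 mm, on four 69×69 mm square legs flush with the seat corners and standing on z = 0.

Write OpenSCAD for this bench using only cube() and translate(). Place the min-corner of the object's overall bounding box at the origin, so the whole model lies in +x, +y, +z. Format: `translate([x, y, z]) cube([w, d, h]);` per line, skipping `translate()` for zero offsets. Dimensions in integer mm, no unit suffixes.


translate([0, 0, 432]) cube([1142, 300, 43]);
cube([69, 69, 432]);
translate([0, 231, 0]) cube([69, 69, 432]);
translate([1073, 0, 0]) cube([69, 69, 432]);
translate([1073, 231, 0]) cube([69, 69, 432]);


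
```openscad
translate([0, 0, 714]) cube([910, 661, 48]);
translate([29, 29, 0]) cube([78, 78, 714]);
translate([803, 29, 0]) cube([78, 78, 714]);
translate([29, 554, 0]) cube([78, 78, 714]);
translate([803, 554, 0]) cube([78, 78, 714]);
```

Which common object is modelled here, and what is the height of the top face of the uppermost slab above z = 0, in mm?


A table. The table height is 762 mm.

A 910×661×48 slab sits at z = 714 on four 78 mm square posts — a table. The top surface is at 714 + 48 = 762 mm.


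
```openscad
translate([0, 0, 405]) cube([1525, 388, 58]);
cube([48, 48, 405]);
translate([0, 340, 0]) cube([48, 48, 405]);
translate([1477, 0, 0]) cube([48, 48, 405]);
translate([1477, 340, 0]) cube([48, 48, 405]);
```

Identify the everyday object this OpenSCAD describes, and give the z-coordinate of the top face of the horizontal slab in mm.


A bench. The seat-top height is 463 mm.

A long slab on four corner posts — a bench. The slab sits at z = 405 with thickness 58, so the top is 405 + 58 = 463 mm.


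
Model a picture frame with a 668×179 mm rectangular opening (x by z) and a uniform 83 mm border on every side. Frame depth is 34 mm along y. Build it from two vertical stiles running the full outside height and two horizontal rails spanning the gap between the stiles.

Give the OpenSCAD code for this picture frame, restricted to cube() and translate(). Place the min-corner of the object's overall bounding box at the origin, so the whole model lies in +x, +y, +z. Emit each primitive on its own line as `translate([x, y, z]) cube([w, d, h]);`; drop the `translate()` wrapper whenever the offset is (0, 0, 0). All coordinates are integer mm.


cube([83, 34, 345]);
translate([751, 0, 0]) cube([83, 34, 345]);
translate([83, 0, 0]) cube([668, 34, 83]);
translate([83, 0, 262]) cube([668, 34, 83]);


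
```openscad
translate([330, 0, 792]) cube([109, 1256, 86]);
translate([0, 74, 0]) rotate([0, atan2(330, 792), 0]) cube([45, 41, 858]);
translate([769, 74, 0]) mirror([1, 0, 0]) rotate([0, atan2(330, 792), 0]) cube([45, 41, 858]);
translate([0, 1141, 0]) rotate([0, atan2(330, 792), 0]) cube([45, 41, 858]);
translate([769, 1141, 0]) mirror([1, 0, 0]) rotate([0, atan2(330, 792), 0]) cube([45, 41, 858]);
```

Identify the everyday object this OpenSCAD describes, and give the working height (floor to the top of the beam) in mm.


A sawhorse. The overall height is 878 mm.

A beam across two mirrored pairs of raked legs — a sawhorse. The beam's underside is at z = 792 (matching the legs' vertical rise in atan2(330, 792)) and the beam is 86 mm tall, so its top is at 792 + 86 = 878 mm. The raked legs top out at the beam's underside, so that is the highest point.


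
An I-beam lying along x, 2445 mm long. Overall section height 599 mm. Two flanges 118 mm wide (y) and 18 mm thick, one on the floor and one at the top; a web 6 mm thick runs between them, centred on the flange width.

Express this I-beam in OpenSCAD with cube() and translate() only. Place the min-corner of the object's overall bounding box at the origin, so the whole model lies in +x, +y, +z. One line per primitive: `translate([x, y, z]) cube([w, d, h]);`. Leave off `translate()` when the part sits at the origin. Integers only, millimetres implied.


cube([2445, 118, 18]);
translate([0, 56, 18]) cube([2445, 6, 563]);
translate([0, 0, 581]) cube([2445, 118, 18]);


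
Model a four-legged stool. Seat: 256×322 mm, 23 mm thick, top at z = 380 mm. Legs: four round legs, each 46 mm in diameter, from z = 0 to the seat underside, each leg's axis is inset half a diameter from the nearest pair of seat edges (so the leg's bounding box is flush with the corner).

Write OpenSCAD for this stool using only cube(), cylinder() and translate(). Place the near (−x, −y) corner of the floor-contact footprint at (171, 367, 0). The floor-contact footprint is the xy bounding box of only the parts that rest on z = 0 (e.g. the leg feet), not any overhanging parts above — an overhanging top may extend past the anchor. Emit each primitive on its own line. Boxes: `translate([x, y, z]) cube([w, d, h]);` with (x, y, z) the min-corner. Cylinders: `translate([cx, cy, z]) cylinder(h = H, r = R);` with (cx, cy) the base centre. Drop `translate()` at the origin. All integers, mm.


translate([171, 367, 357]) cube([256, 322, 23]);
translate([194, 390, 0]) cylinder(h = 357, r = 23);
translate([404, 390, 0]) cylinder(h = 357, r = 23);
translate([194, 666, 0]) cylinder(h = 357, r = 23);
translate([404, 666, 0]) cylinder(h = 357, r = 23);


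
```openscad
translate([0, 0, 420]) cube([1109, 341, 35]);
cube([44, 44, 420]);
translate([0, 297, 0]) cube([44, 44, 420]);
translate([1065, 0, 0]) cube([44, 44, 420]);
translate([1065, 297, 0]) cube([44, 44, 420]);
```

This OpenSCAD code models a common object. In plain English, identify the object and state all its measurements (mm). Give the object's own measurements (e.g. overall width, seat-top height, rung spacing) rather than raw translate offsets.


A bench: a 1109×341 mm seat slab, 35 mm thick, top at z = 455 mm, on four 44×44 mm square legs flush with the seat corners and standing on z = 0.


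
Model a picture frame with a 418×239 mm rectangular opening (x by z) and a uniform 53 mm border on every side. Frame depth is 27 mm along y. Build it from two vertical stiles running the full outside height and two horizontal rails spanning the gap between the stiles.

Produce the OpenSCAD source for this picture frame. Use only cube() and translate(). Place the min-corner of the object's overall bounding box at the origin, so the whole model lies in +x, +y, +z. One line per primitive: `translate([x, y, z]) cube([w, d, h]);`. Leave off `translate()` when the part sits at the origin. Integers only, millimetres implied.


cube([53, 27, 345]);
translate([471, 0, 0]) cube([53, 27, 345]);
translate([53, 0, 0]) cube([418, 27, 53]);
translate([53, 0, 292]) cube([418, 27, 53]);


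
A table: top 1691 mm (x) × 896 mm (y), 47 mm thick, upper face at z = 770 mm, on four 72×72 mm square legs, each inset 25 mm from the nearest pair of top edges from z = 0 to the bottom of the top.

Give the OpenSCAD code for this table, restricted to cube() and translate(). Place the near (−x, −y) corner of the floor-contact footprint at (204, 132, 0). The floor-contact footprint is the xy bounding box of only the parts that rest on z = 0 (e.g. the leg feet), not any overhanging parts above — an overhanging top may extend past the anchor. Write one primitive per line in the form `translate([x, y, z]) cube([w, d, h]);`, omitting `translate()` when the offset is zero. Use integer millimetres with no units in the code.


translate([179, 107, 723]) cube([1691, 896, 47]);
translate([204, 132, 0]) cube([72, 72, 723]);
translate([1773, 132, 0]) cube([72, 72, 723]);
translate([204, 906, 0]) cube([72, 72, 723]);
translate([1773, 906, 0]) cube([72, 72, 723]);


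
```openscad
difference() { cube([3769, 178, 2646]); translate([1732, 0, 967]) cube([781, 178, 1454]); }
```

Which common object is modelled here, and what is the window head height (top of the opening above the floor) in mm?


A wall with a window opening. The window head height is 2421 mm.

A wall with a rectangular opening subtracted — a window. Sill at z = 967, opening 1454 mm tall, so the head is at 967 + 1454 = 2421 mm.


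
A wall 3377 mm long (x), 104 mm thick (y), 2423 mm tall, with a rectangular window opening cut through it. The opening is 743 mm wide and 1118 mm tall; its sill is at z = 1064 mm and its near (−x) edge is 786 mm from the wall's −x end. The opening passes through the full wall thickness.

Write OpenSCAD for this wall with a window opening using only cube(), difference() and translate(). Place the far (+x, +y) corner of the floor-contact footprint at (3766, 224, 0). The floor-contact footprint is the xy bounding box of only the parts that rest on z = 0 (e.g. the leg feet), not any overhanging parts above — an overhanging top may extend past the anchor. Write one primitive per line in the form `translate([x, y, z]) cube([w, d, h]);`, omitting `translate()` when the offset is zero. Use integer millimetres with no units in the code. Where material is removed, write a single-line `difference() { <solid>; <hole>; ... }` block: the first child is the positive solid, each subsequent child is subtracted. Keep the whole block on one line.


difference() { translate([389, 120, 0]) cube([3377, 104, 2423]); translate([1175, 120, 1064]) cube([743, 104, 1118]); }


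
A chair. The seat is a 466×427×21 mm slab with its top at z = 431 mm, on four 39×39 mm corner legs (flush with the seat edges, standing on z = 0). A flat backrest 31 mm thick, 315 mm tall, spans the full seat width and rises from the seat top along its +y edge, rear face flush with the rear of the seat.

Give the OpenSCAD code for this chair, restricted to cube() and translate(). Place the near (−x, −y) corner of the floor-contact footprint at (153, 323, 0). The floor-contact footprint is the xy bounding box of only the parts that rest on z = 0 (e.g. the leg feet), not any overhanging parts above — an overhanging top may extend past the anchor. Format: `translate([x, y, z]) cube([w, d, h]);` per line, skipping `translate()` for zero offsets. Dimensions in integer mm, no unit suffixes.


translate([153, 323, 410]) cube([466, 427, 21]);
translate([153, 323, 0]) cube([39, 39, 410]);
translate([580, 323, 0]) cube([39, 39, 410]);
translate([153, 711, 0]) cube([39, 39, 410]);
translate([580, 711, 0]) cube([39, 39, 410]);
translate([153, 719, 431]) cube([466, 31, 315]);


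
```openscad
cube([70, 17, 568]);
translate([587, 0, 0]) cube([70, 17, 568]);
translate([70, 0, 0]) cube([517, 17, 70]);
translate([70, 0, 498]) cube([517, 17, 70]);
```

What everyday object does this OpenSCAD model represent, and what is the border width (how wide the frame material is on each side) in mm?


A picture frame. The border width is 70 mm.

Four thin pieces enclosing a rectangular opening — a picture frame. The two full-height stiles are 568 mm tall; the top rail sits at z = 498 and is 70 mm tall, so the border above the opening is 568 − 498 = 70 mm, matching the stile x-width.


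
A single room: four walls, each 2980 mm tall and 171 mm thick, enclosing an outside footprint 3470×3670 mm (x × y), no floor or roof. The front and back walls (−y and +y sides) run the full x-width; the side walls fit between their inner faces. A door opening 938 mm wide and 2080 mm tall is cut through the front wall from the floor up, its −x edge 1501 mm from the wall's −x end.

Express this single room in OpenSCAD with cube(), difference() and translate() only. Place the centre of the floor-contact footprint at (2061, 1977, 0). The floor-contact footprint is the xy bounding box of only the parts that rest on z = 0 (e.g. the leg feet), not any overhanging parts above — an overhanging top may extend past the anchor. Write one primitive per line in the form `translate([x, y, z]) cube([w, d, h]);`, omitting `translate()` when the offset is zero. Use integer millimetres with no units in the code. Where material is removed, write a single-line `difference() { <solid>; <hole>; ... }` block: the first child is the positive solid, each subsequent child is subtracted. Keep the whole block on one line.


difference() { translate([326, 142, 0]) cube([3470, 171, 2980]); translate([1827, 142, 0]) cube([938, 171, 2080]); }
translate([326, 3641, 0]) cube([3470, 171, 2980]);
translate([326, 313, 0]) cube([171, 3328, 2980]);
translate([3625, 313, 0]) cube([171, 3328, 2980]);


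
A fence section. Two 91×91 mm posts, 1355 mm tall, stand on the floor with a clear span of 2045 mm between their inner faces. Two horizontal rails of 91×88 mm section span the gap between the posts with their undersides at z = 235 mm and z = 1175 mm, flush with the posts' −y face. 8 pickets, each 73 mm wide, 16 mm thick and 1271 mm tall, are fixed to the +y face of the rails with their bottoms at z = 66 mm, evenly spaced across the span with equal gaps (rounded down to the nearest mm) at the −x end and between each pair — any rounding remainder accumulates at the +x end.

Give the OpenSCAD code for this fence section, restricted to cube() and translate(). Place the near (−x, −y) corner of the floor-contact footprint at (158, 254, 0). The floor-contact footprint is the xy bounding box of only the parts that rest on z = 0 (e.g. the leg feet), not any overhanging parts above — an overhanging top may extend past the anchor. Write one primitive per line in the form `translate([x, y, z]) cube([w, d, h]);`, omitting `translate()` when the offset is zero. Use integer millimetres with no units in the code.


translate([158, 254, 0]) cube([91, 91, 1355]);
translate([2294, 254, 0]) cube([91, 91, 1355]);
translate([249, 254, 235]) cube([2045, 91, 88]);
translate([249, 254, 1175]) cube([2045, 91, 88]);
translate([411, 345, 66]) cube([73, 16, 1271]);
translate([646, 345, 66]) cube([73, 16, 1271]);
translate([881, 345, 66]) cube([73, 16, 1271]);
translate([1116, 345, 66]) cube([73, 16, 1271]);
translate([1351, 345, 66]) cube([73, 16, 1271]);
translate([1586, 345, 66]) cube([73, 16, 1271]);
translate([1821, 345, 66]) cube([73, 16, 1271]);
translate([2056, 345, 66]) cube([73, 16, 1271]);


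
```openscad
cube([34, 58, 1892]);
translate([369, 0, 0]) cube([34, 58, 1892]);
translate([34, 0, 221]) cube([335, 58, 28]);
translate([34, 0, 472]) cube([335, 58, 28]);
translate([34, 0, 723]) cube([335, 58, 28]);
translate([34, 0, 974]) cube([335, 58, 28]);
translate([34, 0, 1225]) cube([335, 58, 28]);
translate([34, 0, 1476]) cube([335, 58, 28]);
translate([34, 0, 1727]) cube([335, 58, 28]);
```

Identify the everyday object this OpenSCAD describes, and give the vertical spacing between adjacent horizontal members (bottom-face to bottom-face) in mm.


A ladder. The rung spacing is 251 mm.

Two tall 34×58 posts with 7 short bars between them — a ladder. Adjacent rungs sit at z = 221 and z = 472, so the spacing is 472 − 221 = 251 mm.


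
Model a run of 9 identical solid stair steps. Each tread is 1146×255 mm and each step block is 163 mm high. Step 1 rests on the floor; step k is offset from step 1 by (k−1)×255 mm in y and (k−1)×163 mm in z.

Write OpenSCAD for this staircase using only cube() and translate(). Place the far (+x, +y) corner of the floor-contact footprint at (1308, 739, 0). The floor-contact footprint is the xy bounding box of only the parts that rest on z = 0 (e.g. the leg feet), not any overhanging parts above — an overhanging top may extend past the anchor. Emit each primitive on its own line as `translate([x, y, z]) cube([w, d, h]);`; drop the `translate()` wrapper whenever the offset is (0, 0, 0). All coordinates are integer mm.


translate([162, 484, 0]) cube([1146, 255, 163]);
translate([162, 739, 163]) cube([1146, 255, 163]);
translate([162, 994, 326]) cube([1146, 255, 163]);
translate([162, 1249, 489]) cube([1146, 255, 163]);
translate([162, 1504, 652]) cube([1146, 255, 163]);
translate([162, 1759, 815]) cube([1146, 255, 163]);
translate([162, 2014, 978]) cube([1146, 255, 163]);
translate([162, 2269, 1141]) cube([1146, 255, 163]);
translate([162, 2524, 1304]) cube([1146, 255, 163]);


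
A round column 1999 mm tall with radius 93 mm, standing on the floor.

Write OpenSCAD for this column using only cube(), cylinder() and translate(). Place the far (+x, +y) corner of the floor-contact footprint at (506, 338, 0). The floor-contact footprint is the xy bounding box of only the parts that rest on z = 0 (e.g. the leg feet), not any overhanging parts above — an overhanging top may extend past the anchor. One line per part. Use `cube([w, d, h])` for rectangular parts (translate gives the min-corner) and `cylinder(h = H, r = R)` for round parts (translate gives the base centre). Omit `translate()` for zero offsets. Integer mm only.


translate([413, 245, 0]) cylinder(h = 1999, r = 93);


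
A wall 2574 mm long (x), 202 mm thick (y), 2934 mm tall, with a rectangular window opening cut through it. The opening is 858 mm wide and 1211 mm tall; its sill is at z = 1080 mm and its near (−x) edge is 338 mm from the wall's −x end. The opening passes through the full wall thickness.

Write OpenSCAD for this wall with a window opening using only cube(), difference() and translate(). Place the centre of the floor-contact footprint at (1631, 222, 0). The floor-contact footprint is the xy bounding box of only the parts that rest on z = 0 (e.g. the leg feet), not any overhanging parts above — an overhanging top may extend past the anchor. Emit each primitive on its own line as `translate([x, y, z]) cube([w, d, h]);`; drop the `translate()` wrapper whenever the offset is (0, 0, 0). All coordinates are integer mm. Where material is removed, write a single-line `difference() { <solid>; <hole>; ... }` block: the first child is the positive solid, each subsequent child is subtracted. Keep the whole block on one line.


difference() { translate([344, 121, 0]) cube([2574, 202, 2934]); translate([682, 121, 1080]) cube([858, 202, 1211]); }


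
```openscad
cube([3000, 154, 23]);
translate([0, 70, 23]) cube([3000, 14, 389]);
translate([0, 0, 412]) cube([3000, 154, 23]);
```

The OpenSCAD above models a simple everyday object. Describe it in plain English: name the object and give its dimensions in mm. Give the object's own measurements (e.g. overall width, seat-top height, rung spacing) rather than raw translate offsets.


An I-beam lying along x, 3000 mm long. Overall section height 435 mm. Two flanges 154 mm wide (y) and 23 mm thick, one on the floor and one at the top; a web 14 mm thick runs between them, centred on the flange width.


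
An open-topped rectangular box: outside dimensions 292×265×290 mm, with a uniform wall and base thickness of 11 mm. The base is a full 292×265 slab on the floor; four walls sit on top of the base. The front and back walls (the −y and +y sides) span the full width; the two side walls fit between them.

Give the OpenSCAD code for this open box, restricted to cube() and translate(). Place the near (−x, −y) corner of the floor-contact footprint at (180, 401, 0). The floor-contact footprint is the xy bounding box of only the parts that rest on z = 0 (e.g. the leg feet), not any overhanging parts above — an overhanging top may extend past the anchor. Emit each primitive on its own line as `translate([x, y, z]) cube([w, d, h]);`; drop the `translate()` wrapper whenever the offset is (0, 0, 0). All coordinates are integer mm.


translate([180, 401, 0]) cube([292, 265, 11]);
translate([180, 401, 11]) cube([292, 11, 279]);
translate([180, 655, 11]) cube([292, 11, 279]);
translate([180, 412, 11]) cube([11, 243, 279]);
translate([461, 412, 11]) cube([11, 243, 279]);


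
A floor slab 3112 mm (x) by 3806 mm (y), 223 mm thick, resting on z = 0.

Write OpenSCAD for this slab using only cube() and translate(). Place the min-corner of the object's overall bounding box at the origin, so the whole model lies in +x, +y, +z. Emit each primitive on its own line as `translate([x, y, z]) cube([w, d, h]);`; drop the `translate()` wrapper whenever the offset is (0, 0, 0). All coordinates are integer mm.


cube([3112, 3806, 223]);


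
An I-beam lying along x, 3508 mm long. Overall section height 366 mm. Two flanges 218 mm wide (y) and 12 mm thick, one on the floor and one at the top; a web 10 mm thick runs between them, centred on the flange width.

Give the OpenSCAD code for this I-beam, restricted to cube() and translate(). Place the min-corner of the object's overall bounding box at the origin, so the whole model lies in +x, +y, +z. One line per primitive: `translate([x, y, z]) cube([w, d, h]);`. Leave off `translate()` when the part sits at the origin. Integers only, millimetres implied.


cube([3508, 218, 12]);
translate([0, 104, 12]) cube([3508, 10, 342]);
translate([0, 0, 354]) cube([3508, 218, 12]);


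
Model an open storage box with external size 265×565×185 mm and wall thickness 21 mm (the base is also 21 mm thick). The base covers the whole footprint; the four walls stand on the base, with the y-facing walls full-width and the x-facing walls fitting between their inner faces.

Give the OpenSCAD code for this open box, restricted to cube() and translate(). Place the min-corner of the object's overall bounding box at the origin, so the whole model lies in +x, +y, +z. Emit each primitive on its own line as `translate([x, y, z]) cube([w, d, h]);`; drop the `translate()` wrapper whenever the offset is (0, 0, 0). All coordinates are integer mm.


cube([265, 565, 21]);
translate([0, 0, 21]) cube([265, 21, 164]);
translate([0, 544, 21]) cube([265, 21, 164]);
translate([0, 21, 21]) cube([21, 523, 164]);
translate([244, 21, 21]) cube([21, 523, 164]);


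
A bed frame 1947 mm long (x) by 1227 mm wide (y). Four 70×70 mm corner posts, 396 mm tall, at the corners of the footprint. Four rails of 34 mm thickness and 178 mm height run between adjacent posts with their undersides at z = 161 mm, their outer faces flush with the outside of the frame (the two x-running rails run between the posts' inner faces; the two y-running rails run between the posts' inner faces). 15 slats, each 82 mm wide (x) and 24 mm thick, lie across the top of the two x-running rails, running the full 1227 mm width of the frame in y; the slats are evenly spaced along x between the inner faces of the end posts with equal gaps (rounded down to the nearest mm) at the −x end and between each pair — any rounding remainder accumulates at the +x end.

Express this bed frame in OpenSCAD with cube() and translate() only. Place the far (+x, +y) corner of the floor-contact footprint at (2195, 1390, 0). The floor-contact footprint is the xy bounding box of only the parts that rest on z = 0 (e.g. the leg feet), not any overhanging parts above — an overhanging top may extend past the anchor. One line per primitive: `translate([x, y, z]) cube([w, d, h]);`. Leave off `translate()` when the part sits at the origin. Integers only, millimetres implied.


translate([248, 163, 0]) cube([70, 70, 396]);
translate([248, 1320, 0]) cube([70, 70, 396]);
translate([2125, 163, 0]) cube([70, 70, 396]);
translate([2125, 1320, 0]) cube([70, 70, 396]);
translate([318, 163, 161]) cube([1807, 34, 178]);
translate([318, 1356, 161]) cube([1807, 34, 178]);
translate([248, 233, 161]) cube([34, 1087, 178]);
translate([2161, 233, 161]) cube([34, 1087, 178]);
translate([354, 163, 339]) cube([82, 1227, 24]);
translate([472, 163, 339]) cube([82, 1227, 24]);
translate([590, 163, 339]) cube([82, 1227, 24]);
translate([708, 163, 339]) cube([82, 1227, 24]);
translate([826, 163, 339]) cube([82, 1227, 24]);
translate([944, 163, 339]) cube([82, 1227, 24]);
translate([1062, 163, 339]) cube([82, 1227, 24]);
translate([1180, 163, 339]) cube([82, 1227, 24]);
translate([1298, 163, 339]) cube([82, 1227, 24]);
translate([1416, 163, 339]) cube([82, 1227, 24]);
translate([1534, 163, 339]) cube([82, 1227, 24]);
translate([1652, 163, 339]) cube([82, 1227, 24]);
translate([1770, 163, 339]) cube([82, 1227, 24]);
translate([1888, 163, 339]) cube([82, 1227, 24]);
translate([2006, 163, 339]) cube([82, 1227, 24]);


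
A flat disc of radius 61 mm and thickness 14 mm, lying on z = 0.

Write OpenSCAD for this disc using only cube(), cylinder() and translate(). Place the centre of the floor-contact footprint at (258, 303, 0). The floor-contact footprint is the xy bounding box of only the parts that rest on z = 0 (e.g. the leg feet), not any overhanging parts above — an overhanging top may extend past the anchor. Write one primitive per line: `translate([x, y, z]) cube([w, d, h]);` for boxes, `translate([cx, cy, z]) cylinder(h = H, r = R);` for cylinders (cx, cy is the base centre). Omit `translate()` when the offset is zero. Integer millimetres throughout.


translate([258, 303, 0]) cylinder(h = 14, r = 61);


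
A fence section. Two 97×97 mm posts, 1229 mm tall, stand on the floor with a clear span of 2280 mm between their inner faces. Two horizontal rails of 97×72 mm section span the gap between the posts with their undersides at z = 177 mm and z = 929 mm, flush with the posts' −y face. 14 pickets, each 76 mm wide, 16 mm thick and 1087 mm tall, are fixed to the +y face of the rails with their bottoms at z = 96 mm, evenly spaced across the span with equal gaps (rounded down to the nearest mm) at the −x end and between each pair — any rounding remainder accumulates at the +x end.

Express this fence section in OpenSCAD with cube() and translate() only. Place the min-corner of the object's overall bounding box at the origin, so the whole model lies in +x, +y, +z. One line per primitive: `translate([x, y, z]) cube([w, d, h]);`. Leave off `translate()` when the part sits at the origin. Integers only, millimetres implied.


cube([97, 97, 1229]);
translate([2377, 0, 0]) cube([97, 97, 1229]);
translate([97, 0, 177]) cube([2280, 97, 72]);
translate([97, 0, 929]) cube([2280, 97, 72]);
translate([178, 97, 96]) cube([76, 16, 1087]);
translate([335, 97, 96]) cube([76, 16, 1087]);
translate([492, 97, 96]) cube([76, 16, 1087]);
translate([649, 97, 96]) cube([76, 16, 1087]);
translate([806, 97, 96]) cube([76, 16, 1087]);
translate([963, 97, 96]) cube([76, 16, 1087]);
translate([1120, 97, 96]) cube([76, 16, 1087]);
translate([1277, 97, 96]) cube([76, 16, 1087]);
translate([1434, 97, 96]) cube([76, 16, 1087]);
translate([1591, 97, 96]) cube([76, 16, 1087]);
translate([1748, 97, 96]) cube([76, 16, 1087]);
translate([1905, 97, 96]) cube([76, 16, 1087]);
translate([2062, 97, 96]) cube([76, 16, 1087]);
translate([2219, 97, 96]) cube([76, 16, 1087]);


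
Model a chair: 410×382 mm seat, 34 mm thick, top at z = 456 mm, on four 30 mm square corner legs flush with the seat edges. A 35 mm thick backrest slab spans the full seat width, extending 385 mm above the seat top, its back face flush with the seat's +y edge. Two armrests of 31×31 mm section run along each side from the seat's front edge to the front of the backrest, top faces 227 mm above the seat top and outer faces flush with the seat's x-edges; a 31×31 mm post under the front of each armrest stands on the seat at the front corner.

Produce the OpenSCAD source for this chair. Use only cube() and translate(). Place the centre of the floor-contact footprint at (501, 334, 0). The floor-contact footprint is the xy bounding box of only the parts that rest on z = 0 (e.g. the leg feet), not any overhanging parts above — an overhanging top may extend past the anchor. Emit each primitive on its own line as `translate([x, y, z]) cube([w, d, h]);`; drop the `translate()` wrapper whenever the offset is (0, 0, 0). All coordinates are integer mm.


// leg_h = 456 - 34 = 422
// arm post h = 227 - 31 = 196
translate([296, 143, 422]) cube([410, 382, 34]);
translate([296, 143, 0]) cube([30, 30, 422]);
translate([676, 143, 0]) cube([30, 30, 422]);
translate([296, 495, 0]) cube([30, 30, 422]);
translate([676, 495, 0]) cube([30, 30, 422]);
translate([296, 490, 456]) cube([410, 35, 385]);
translate([296, 143, 652]) cube([31, 347, 31]);
translate([675, 143, 652]) cube([31, 347, 31]);
translate([296, 143, 456]) cube([31, 31, 196]);
translate([675, 143, 456]) cube([31, 31, 196]);


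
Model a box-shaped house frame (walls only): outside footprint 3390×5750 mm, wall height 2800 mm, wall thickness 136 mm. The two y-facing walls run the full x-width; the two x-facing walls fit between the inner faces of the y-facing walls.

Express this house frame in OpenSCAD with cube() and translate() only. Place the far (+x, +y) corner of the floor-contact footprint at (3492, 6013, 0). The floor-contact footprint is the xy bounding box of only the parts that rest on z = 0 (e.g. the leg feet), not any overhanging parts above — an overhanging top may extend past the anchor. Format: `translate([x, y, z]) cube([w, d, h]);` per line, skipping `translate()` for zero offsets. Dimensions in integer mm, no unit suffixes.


translate([102, 263, 0]) cube([3390, 136, 2800]);
translate([102, 5877, 0]) cube([3390, 136, 2800]);
translate([102, 399, 0]) cube([136, 5478, 2800]);
translate([3356, 399, 0]) cube([136, 5478, 2800]);


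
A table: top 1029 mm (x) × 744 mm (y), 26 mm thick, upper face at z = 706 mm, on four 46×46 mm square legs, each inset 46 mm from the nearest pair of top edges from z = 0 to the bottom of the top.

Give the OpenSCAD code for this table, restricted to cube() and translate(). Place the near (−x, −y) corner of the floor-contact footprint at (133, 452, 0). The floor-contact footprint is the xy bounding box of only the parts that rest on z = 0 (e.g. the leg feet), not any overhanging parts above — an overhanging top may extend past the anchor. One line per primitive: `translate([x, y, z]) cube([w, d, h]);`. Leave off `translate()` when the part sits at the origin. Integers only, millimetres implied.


// leg_h = 706 - 26 = 680
translate([87, 406, 680]) cube([1029, 744, 26]);
translate([133, 452, 0]) cube([46, 46, 680]);
translate([1024, 452, 0]) cube([46, 46, 680]);
translate([133, 1058, 0]) cube([46, 46, 680]);
translate([1024, 1058, 0]) cube([46, 46, 680]);


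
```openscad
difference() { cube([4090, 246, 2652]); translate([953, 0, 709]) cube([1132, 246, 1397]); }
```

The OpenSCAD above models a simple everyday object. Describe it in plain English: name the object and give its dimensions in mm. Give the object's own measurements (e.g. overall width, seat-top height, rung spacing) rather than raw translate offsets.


A wall 4090 mm long (x), 246 mm thick (y), 2652 mm tall, with a rectangular window opening cut through it. The opening is 1132 mm wide and 1397 mm tall; its sill is at z = 709 mm and its near (−x) edge is 953 mm from the wall's −x end. The opening passes through the full wall thickness.


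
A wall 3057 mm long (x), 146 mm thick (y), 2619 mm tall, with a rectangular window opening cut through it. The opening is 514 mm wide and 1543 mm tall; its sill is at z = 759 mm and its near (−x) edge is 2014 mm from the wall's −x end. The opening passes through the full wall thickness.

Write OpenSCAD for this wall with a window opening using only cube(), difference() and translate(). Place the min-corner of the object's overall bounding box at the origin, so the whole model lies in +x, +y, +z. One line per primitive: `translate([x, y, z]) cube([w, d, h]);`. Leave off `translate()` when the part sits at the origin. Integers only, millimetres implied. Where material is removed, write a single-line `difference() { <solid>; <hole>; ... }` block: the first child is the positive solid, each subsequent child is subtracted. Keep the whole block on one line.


difference() { cube([3057, 146, 2619]); translate([2014, 0, 759]) cube([514, 146, 1543]); }


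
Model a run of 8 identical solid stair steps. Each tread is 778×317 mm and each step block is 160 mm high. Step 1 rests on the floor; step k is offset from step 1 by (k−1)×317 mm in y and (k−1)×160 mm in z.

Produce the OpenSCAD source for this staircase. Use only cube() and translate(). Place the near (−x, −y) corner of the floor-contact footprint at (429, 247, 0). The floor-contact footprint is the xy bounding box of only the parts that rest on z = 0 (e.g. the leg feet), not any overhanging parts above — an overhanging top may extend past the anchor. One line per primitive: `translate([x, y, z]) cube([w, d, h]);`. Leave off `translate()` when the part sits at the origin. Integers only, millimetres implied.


translate([429, 247, 0]) cube([778, 317, 160]);
translate([429, 564, 160]) cube([778, 317, 160]);
translate([429, 881, 320]) cube([778, 317, 160]);
translate([429, 1198, 480]) cube([778, 317, 160]);
translate([429, 1515, 640]) cube([778, 317, 160]);
translate([429, 1832, 800]) cube([778, 317, 160]);
translate([429, 2149, 960]) cube([778, 317, 160]);
translate([429, 2466, 1120]) cube([778, 317, 160]);


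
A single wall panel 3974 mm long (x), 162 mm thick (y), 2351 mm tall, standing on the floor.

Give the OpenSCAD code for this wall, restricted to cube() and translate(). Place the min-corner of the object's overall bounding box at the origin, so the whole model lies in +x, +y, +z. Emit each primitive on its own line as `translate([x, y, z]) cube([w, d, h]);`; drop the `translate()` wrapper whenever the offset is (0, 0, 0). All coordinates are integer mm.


cube([3974, 162, 2351]);


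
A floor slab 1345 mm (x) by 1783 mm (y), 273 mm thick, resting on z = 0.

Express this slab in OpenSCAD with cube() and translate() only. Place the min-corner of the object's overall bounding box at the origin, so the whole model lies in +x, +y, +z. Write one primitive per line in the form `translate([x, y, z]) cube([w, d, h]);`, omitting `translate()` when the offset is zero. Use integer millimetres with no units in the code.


cube([1345, 1783, 273]);
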